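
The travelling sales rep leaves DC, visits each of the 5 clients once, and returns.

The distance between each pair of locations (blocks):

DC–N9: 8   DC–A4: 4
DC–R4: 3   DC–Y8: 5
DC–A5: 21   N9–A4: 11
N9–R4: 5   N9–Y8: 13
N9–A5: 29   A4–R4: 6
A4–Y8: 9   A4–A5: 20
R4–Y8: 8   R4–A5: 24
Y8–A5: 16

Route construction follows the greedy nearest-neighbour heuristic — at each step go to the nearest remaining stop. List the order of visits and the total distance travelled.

Nearest-neighbour total = 65 blocks; route DC → R4 → N9 → A4 → Y8 → A5 → DC.

From DC: distances to unvisited — R4=3, A4=4, Y8=5, N9=8, A5=21. Nearest is R4 (3).
From R4: distances to unvisited — N9=5, A4=6, Y8=8, A5=24. Nearest is N9 (5).
From N9: distances to unvisited — A4=11, Y8=13, A5=29. Nearest is A4 (11).
From A4: distances to unvisited — Y8=9, A5=20. Nearest is Y8 (9).
From Y8: distances to unvisited — A5=16. Nearest is A5 (16).
Return A5→DC: 21.
Total = 3 + 5 + 11 + 9 + 16 + 21 = 65.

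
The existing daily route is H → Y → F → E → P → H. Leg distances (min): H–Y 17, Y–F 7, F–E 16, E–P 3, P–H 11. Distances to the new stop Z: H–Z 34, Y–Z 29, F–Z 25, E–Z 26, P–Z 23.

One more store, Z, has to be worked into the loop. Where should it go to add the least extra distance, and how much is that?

Minimum extra distance: 35 min, inserting Z between F and E.

Insertion cost between consecutive stops i–j is d(i,Z) + d(Z,j) − d(i,j):
  between H and Y: 34 + 29 − 17 = 46
  between Y and F: 29 + 25 − 7 = 47
  between F and E: 25 + 26 − 16 = 35
  between E and P: 26 + 23 − 3 = 46
  between P and H: 23 + 34 − 11 = 46
Cheapest insertion is between F and E, adding 35.
New total = 54 + 35 = 89.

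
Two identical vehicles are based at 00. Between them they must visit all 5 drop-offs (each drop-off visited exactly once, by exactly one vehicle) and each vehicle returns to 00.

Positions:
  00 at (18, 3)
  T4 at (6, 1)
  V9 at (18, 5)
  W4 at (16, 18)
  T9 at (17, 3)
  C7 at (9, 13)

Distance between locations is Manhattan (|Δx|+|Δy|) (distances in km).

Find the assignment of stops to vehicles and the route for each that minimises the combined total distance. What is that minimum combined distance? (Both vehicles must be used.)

Try each way of splitting the stops between the two vehicles (each non-empty) and, for each split, find the best tour for each vehicle:
  {T4} + {V9, W4, T9, C7}: 28 + 48 = 76
  {V9} + {T4, W4, T9, C7}: 4 + 58 = 62
  {T4, V9} + {W4, T9, C7}: 32 + 48 = 80
  {W4} + {T4, V9, T9, C7}: 34 + 48 = 82
  {T4, W4} + {V9, T9, C7}: 58 + 38 = 96
  {V9, W4} + {T4, T9, C7}: 34 + 48 = 82
  … (15 splits in total)
  {T9} + {T4, V9, W4, C7}: 2 + 58 = 60  ← best
Best: vehicle 1 00 → T9 → 00 = 2; vehicle 2 00 → T4 → C7 → W4 → V9 → 00 = 58; combined 60.

60 km — the smallest possible combined total.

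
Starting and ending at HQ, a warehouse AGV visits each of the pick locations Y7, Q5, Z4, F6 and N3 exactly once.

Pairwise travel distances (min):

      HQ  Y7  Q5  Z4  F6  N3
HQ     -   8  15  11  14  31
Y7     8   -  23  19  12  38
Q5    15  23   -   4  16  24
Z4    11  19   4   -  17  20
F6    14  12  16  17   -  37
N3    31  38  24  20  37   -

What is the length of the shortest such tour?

91 min — the shortest possible round trip.

There are 60 distinct closed tours to check (reversals are equivalent).
HQ→Y7→Q5→Z4→F6→N3→HQ: 8+23+4+17+37+31 = 120
HQ→Y7→Q5→Z4→N3→F6→HQ: 8+23+4+20+37+14 = 106
HQ→Y7→Q5→F6→Z4→N3→HQ: 8+23+16+17+20+31 = 115
HQ→Y7→Q5→F6→N3→Z4→HQ: 8+23+16+37+20+11 = 115
HQ→Y7→Q5→N3→Z4→F6→HQ: 8+23+24+20+17+14 = 106
HQ→Y7→Q5→N3→F6→Z4→HQ: 8+23+24+37+17+11 = 120
HQ→Y7→Z4→Q5→F6→N3→HQ: 8+19+4+16+37+31 = 115
HQ→Y7→Z4→Q5→N3→F6→HQ: 8+19+4+24+37+14 = 106
HQ→Y7→Z4→F6→Q5→N3→HQ: 8+19+17+16+24+31 = 115
HQ→Y7→Z4→F6→N3→Q5→HQ: 8+19+17+37+24+15 = 120
HQ→Y7→Z4→N3→Q5→F6→HQ: 8+19+20+24+16+14 = 101
HQ→Y7→Z4→N3→F6→Q5→HQ: 8+19+20+37+16+15 = 115
HQ→Y7→F6→Q5→Z4→N3→HQ: 8+12+16+4+20+31 = 91
HQ→Y7→F6→Q5→N3→Z4→HQ: 8+12+16+24+20+11 = 91
… (46 more)
The minimum is 91.
One optimal route: HQ → Y7 → F6 → Q5 → Z4 → N3 → HQ (or its reverse).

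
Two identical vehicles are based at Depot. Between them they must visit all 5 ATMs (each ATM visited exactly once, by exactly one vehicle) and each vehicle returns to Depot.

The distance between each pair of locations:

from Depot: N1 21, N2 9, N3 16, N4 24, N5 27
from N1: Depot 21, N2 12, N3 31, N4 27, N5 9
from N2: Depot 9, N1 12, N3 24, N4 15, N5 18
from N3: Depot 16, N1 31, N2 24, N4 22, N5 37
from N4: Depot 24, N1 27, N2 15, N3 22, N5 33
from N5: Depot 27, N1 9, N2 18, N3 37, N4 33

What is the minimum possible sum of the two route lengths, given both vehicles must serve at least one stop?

119 — the smallest possible combined total.

Try each way of splitting the stops between the two vehicles (each non-empty) and, for each split, find the best tour for each vehicle:
  {N1} + {N2, N3, N4, N5}: 42 + 98 = 140
  {N2} + {N1, N3, N4, N5}: 18 + 101 = 119
  {N1, N2} + {N3, N4, N5}: 42 + 98 = 140
  {N3} + {N1, N2, N4, N5}: 32 + 87 = 119
  {N1, N3} + {N2, N4, N5}: 68 + 84 = 152
  {N2, N3} + {N1, N4, N5}: 49 + 87 = 136
  … (15 splits in total)
Best: vehicle 1 Depot → N2 → Depot = 18; vehicle 2 Depot → N1 → N5 → N4 → N3 → Depot = 101; combined 119.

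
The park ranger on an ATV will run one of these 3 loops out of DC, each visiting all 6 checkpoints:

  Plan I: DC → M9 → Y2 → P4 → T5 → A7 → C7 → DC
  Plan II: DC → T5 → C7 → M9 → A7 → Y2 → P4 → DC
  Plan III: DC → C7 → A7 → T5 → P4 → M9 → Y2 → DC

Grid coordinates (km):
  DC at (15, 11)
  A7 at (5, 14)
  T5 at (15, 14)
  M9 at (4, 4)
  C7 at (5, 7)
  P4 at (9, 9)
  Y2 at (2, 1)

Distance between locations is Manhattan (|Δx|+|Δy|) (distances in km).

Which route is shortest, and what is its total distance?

Plan I: 18 + 5 + 15 + 11 + 10 + 7 + 14 = 80
Plan II: 3 + 17 + 4 + 11 + 16 + 15 + 8 = 74
Plan III: 14 + 7 + 10 + 11 + 10 + 5 + 23 = 80

Shortest is Plan II, total 74 km.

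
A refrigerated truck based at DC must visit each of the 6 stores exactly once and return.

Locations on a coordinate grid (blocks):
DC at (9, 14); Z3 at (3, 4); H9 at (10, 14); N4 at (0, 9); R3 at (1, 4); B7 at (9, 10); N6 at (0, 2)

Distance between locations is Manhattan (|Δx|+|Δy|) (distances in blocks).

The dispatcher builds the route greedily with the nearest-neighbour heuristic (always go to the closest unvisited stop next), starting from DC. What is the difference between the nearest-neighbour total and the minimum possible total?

DC: H9=1, B7=4, N4=14, Z3=16, R3=18, N6=21 ⇒ H9
H9: B7=5, N4=15, Z3=17, R3=19, N6=22 ⇒ B7
B7: N4=10, Z3=12, R3=14, N6=17 ⇒ N4
N4: R3=6, N6=7, Z3=8 ⇒ R3
R3: Z3=2, N6=3 ⇒ Z3
Z3: N6=5 ⇒ N6
NN route DC → H9 → B7 → N4 → R3 → Z3 → N6 → DC costs 50.
Optimal: DC → Z3 → R3 → N6 → N4 → B7 → H9 → DC costs 44 (by enumerating all 360 distinct tours).
Excess = 50 − 44 = 6.

Excess over optimum: 6 blocks.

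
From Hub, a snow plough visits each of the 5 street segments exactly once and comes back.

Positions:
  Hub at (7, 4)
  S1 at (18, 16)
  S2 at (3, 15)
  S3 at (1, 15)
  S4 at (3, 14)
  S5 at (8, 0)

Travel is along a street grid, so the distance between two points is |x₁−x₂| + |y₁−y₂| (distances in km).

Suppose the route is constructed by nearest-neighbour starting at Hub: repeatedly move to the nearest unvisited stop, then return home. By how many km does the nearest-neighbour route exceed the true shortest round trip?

Hub: S5=5, S4=14, S2=15, S3=17, S1=23 ⇒ S5
S5: S4=19, S2=20, S3=22, S1=26 ⇒ S4
S4: S2=1, S3=3, S1=17 ⇒ S2
S2: S3=2, S1=16 ⇒ S3
S3: S1=18 ⇒ S1
NN route Hub → S5 → S4 → S2 → S3 → S1 → Hub costs 68.
Optimal: Hub → S4 → S2 → S3 → S1 → S5 → Hub costs 66 (by enumerating all 60 distinct tours).
Excess = 68 − 66 = 2.

Excess over optimum: 2 km.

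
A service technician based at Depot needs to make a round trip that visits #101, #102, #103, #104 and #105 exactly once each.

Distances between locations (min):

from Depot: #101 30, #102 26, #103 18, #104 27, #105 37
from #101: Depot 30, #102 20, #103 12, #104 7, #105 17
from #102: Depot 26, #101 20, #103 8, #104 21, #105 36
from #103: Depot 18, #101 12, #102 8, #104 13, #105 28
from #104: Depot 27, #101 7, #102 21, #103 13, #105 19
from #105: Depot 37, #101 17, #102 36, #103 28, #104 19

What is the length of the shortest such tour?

108 min — the shortest possible round trip.

With 5 stops there are 5!/2 = 60 distinct round trips (a route and its reverse cost the same).
Depot→#101→#102→#103→#104→#105→Depot: 30+20+8+13+19+37 = 127
Depot→#101→#102→#103→#105→#104→Depot: 30+20+8+28+19+27 = 132
Depot→#101→#102→#104→#103→#105→Depot: 30+20+21+13+28+37 = 149
Depot→#101→#102→#104→#105→#103→Depot: 30+20+21+19+28+18 = 136
Depot→#101→#102→#105→#103→#104→Depot: 30+20+36+28+13+27 = 154
Depot→#101→#102→#105→#104→#103→Depot: 30+20+36+19+13+18 = 136
Depot→#101→#103→#102→#104→#105→Depot: 30+12+8+21+19+37 = 127
Depot→#101→#103→#102→#105→#104→Depot: 30+12+8+36+19+27 = 132
Depot→#101→#103→#104→#102→#105→Depot: 30+12+13+21+36+37 = 149
Depot→#101→#103→#104→#105→#102→Depot: 30+12+13+19+36+26 = 136
Depot→#101→#103→#105→#102→#104→Depot: 30+12+28+36+21+27 = 154
Depot→#101→#103→#105→#104→#102→Depot: 30+12+28+19+21+26 = 136
Depot→#101→#104→#102→#103→#105→Depot: 30+7+21+8+28+37 = 131
Depot→#101→#104→#102→#105→#103→Depot: 30+7+21+36+28+18 = 140
… (46 more)
Depot→#102→#103→#104→#101→#105→Depot: 26+8+13+7+17+37 = 108  ← best
The minimum is 108.
One optimal route: Depot → #102 → #103 → #104 → #101 → #105 → Depot (or its reverse).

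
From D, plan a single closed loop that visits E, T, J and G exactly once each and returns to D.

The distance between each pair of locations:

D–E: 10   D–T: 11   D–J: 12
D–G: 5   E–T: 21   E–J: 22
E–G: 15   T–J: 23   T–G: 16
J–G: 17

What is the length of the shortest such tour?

Shortest round trip = 76.

D → E → T → J → G → D: 10+21+23+17+5 = 76
D → E → T → G → J → D: 10+21+16+17+12 = 76
D → E → J → T → G → D: 10+22+23+16+5 = 76
D → E → J → G → T → D: 10+22+17+16+11 = 76
D → E → G → T → J → D: 10+15+16+23+12 = 76
D → E → G → J → T → D: 10+15+17+23+11 = 76
D → T → E → J → G → D: 11+21+22+17+5 = 76
D → T → E → G → J → D: 11+21+15+17+12 = 76
D → T → J → E → G → D: 11+23+22+15+5 = 76
D → T → G → E → J → D: 11+16+15+22+12 = 76
D → J → E → T → G → D: 12+22+21+16+5 = 76
D → J → T → E → G → D: 12+23+21+15+5 = 76
The minimum is 76.
One optimal route: D → E → T → J → G → D (or its reverse).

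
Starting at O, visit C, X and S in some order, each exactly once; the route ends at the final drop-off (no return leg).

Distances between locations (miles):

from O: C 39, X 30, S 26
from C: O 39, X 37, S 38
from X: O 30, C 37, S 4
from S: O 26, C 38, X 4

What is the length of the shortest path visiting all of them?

There are 3! = 6 possible orderings.
O → C → X → S: 39+37+4 = 80
O → C → S → X: 39+38+4 = 81
O → X → C → S: 30+37+38 = 105
O → X → S → C: 30+4+38 = 72
O → S → C → X: 26+38+37 = 101
O → S → X → C: 26+4+37 = 67
The minimum is 67.
One shortest path: O → S → X → C.

67 miles — the minimum one-way total.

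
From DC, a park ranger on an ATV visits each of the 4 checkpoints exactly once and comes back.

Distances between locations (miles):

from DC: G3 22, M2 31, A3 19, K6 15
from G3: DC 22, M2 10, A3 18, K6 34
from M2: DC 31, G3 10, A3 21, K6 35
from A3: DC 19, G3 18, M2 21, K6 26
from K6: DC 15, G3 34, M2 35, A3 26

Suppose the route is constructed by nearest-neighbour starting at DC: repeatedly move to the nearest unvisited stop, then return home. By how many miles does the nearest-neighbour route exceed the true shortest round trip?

Excess over optimum: 6 miles.

DC: K6=15, A3=19, G3=22, M2=31 ⇒ K6
K6: A3=26, G3=34, M2=35 ⇒ A3
A3: G3=18, M2=21 ⇒ G3
G3: M2=10 ⇒ M2
NN route DC → K6 → A3 → G3 → M2 → DC costs 100.
Optimal: DC → G3 → M2 → A3 → K6 → DC costs 94 (by enumerating all 12 distinct tours).
Excess = 100 − 94 = 6.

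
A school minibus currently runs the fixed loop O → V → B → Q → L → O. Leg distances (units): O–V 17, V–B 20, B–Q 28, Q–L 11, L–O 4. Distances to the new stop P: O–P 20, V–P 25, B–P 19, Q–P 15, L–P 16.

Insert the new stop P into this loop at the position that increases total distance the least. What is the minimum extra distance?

Insertion cost between consecutive stops i–j is d(i,P) + d(P,j) − d(i,j):
  between O and V: 20 + 25 − 17 = 28
  between V and B: 25 + 19 − 20 = 24
  between B and Q: 19 + 15 − 28 = 6
  between Q and L: 15 + 16 − 11 = 20
  between L and O: 16 + 20 − 4 = 32
Cheapest insertion is between B and Q, adding 6.
New total = 80 + 6 = 86.

Adding 6 by placing P on the B–Q leg.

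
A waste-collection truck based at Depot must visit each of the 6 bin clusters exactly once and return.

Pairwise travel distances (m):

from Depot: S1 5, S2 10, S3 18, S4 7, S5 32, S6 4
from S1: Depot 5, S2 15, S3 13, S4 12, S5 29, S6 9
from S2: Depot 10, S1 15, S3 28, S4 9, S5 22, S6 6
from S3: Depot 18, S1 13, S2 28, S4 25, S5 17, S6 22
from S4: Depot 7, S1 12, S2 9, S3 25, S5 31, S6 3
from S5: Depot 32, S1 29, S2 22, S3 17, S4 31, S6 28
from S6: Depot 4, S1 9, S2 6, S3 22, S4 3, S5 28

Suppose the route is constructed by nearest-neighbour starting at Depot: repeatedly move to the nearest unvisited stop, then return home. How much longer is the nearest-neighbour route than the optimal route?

From Depot: S6=4, S1=5, S4=7, S2=10, S3=18, S5=32 → choose S6 (4).
From S6: S4=3, S2=6, S1=9, S3=22, S5=28 → choose S4 (3).
From S4: S2=9, S1=12, S3=25, S5=31 → choose S2 (9).
From S2: S1=15, S5=22, S3=28 → choose S1 (15).
From S1: S3=13, S5=29 → choose S3 (13).
From S3: S5=17 → choose S5 (17).
NN route Depot → S6 → S4 → S2 → S1 → S3 → S5 → Depot costs 93.
Optimal: Depot → S1 → S3 → S5 → S2 → S4 → S6 → Depot costs 73 (by enumerating all 360 distinct tours).
Excess = 93 − 73 = 20.

20 m longer than the optimal tour.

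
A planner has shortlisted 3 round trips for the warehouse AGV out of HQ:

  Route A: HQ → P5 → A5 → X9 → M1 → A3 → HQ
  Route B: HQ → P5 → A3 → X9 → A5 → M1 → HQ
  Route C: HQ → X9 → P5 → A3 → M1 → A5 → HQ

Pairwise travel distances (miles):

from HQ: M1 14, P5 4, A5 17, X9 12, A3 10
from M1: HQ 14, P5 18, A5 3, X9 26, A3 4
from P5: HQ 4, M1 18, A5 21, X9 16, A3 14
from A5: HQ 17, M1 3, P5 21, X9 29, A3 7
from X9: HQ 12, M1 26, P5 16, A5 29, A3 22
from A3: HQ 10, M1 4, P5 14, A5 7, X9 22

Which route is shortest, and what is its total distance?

Route A: 4 + 21 + 29 + 26 + 4 + 10 = 94
Route B: 4 + 14 + 22 + 29 + 3 + 14 = 86
Route C: 12 + 16 + 14 + 4 + 3 + 17 = 66

66 miles — Route C is the shortest.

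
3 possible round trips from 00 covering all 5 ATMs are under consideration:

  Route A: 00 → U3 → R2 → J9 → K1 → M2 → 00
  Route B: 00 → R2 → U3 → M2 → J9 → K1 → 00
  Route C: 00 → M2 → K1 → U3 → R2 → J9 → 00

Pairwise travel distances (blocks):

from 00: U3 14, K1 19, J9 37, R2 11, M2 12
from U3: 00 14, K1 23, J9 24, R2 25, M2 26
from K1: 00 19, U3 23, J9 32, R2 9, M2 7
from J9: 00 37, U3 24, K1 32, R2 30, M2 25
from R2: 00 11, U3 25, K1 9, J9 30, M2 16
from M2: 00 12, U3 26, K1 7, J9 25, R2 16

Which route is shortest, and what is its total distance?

Route A: 14 + 25 + 30 + 32 + 7 + 12 = 120
Route B: 11 + 25 + 26 + 25 + 32 + 19 = 138
Route C: 12 + 7 + 23 + 25 + 30 + 37 = 134

Shortest is Route A, total 120 blocks.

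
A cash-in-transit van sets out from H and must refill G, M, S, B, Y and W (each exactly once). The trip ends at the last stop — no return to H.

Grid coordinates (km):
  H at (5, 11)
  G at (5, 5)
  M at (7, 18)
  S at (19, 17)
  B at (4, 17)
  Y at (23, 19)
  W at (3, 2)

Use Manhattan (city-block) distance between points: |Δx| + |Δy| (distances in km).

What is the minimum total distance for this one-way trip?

There are 6! = 720 possible orderings.
H→G→M→S→B→Y→W: 6+15+13+15+21+37 = 107
H→G→M→S→B→W→Y: 6+15+13+15+16+37 = 102
H→G→M→S→Y→B→W: 6+15+13+6+21+16 = 77
H→G→M→S→Y→W→B: 6+15+13+6+37+16 = 93
H→G→M→S→W→B→Y: 6+15+13+31+16+21 = 102
H→G→M→S→W→Y→B: 6+15+13+31+37+21 = 123
H→G→M→B→S→Y→W: 6+15+4+15+6+37 = 83
H→G→M→B→S→W→Y: 6+15+4+15+31+37 = 108
… (712 more)
H→G→W→B→M→S→Y: 6+5+16+4+13+6 = 50  ← best
The minimum is 50.
One shortest path: H → G → W → B → M → S → Y.

Shortest open route: 50 km.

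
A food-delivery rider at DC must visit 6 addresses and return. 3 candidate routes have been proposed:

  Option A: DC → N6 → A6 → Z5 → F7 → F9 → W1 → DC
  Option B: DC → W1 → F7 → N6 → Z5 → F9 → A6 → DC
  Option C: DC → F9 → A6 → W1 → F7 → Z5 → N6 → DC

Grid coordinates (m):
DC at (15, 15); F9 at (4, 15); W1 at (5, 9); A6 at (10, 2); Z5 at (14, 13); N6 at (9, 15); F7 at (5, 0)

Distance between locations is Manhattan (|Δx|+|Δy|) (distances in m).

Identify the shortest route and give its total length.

86 m — Option C is the shortest.

Option A: 6 + 14 + 15 + 22 + 16 + 7 + 16 = 96
Option B: 16 + 9 + 19 + 7 + 12 + 19 + 18 = 100
Option C: 11 + 19 + 12 + 9 + 22 + 7 + 6 = 86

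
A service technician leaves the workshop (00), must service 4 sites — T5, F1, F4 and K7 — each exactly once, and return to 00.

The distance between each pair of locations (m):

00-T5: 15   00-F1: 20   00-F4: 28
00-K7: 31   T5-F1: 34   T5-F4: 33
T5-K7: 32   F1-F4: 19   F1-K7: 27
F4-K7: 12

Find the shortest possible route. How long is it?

00-T5-F1-F4-K7-00: 15+34+19+12+31 = 111
00-T5-F1-K7-F4-00: 15+34+27+12+28 = 116
00-T5-F4-F1-K7-00: 15+33+19+27+31 = 125
00-T5-F4-K7-F1-00: 15+33+12+27+20 = 107
00-T5-K7-F1-F4-00: 15+32+27+19+28 = 121
00-T5-K7-F4-F1-00: 15+32+12+19+20 = 98
00-F1-T5-F4-K7-00: 20+34+33+12+31 = 130
00-F1-T5-K7-F4-00: 20+34+32+12+28 = 126
00-F1-F4-T5-K7-00: 20+19+33+32+31 = 135
00-F1-K7-T5-F4-00: 20+27+32+33+28 = 140
00-F4-T5-F1-K7-00: 28+33+34+27+31 = 153
00-F4-F1-T5-K7-00: 28+19+34+32+31 = 144
The minimum is 98.
One optimal route: 00 → T5 → K7 → F4 → F1 → 00 (or its reverse).

98 m — the shortest possible round trip.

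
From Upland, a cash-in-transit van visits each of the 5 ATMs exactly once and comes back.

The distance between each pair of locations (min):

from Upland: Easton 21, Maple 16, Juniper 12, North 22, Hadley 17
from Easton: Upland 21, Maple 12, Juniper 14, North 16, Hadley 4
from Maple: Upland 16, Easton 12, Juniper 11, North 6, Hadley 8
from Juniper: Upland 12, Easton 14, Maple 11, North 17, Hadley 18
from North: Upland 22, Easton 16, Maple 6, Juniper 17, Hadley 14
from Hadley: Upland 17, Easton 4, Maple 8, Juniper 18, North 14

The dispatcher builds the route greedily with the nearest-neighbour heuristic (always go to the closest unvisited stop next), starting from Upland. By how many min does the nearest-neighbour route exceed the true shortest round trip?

From Upland: Juniper=12, Maple=16, Hadley=17, Easton=21, North=22 → choose Juniper (12).
From Juniper: Maple=11, Easton=14, North=17, Hadley=18 → choose Maple (11).
From Maple: North=6, Hadley=8, Easton=12 → choose North (6).
From North: Hadley=14, Easton=16 → choose Hadley (14).
From Hadley: Easton=4 → choose Easton (4).
NN route Upland → Juniper → Maple → North → Hadley → Easton → Upland costs 68.
Optimal: Upland → Maple → North → Hadley → Easton → Juniper → Upland costs 66 (by enumerating all 60 distinct tours).
Excess = 68 − 66 = 2.

Excess over optimum: 2 min.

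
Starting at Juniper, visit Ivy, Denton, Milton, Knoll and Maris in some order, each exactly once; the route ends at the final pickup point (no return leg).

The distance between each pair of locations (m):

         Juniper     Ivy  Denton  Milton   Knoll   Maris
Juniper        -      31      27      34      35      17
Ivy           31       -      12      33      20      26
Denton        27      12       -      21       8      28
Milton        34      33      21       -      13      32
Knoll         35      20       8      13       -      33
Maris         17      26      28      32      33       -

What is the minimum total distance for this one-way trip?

76 m — the minimum one-way total.

There are 5! = 120 possible orderings.
Juniper→Ivy→Denton→Milton→Knoll→Maris: 31+12+21+13+33 = 110
Juniper→Ivy→Denton→Milton→Maris→Knoll: 31+12+21+32+33 = 129
Juniper→Ivy→Denton→Knoll→Milton→Maris: 31+12+8+13+32 = 96
Juniper→Ivy→Denton→Knoll→Maris→Milton: 31+12+8+33+32 = 116
Juniper→Ivy→Denton→Maris→Milton→Knoll: 31+12+28+32+13 = 116
Juniper→Ivy→Denton→Maris→Knoll→Milton: 31+12+28+33+13 = 117
Juniper→Ivy→Milton→Denton→Knoll→Maris: 31+33+21+8+33 = 126
Juniper→Ivy→Milton→Denton→Maris→Knoll: 31+33+21+28+33 = 146
Juniper→Ivy→Milton→Knoll→Denton→Maris: 31+33+13+8+28 = 113
Juniper→Ivy→Milton→Knoll→Maris→Denton: 31+33+13+33+28 = 138
Juniper→Ivy→Milton→Maris→Denton→Knoll: 31+33+32+28+8 = 132
Juniper→Ivy→Milton→Maris→Knoll→Denton: 31+33+32+33+8 = 137
Juniper→Ivy→Knoll→Denton→Milton→Maris: 31+20+8+21+32 = 112
Juniper→Ivy→Knoll→Denton→Maris→Milton: 31+20+8+28+32 = 119
… (106 more)
Juniper→Maris→Ivy→Denton→Knoll→Milton: 17+26+12+8+13 = 76  ← best
The minimum is 76.
One shortest path: Juniper → Maris → Ivy → Denton → Knoll → Milton.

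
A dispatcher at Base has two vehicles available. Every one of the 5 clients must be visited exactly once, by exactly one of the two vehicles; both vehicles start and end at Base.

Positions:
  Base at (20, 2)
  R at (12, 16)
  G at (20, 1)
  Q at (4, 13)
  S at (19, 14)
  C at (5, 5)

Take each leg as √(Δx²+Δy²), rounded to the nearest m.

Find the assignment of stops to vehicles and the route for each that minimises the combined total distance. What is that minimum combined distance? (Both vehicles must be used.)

53 m — the smallest possible combined total.

Check every non-empty split of the stops between the two vehicles; for each half take its own optimal tour:
  {R} + {G, Q, S, C}: 32 + 52 = 84
  {G} + {R, Q, S, C}: 2 + 51 = 53
  {R, G} + {Q, S, C}: 34 + 50 = 84
  {Q} + {R, G, S, C}: 38 + 49 = 87
  {R, Q} + {G, S, C}: 44 + 46 = 90
  {G, Q} + {R, S, C}: 40 + 47 = 87
  … (15 splits in total)
Best: vehicle 1 Base → G → Base = 2; vehicle 2 Base → S → R → Q → C → Base = 51; combined 53.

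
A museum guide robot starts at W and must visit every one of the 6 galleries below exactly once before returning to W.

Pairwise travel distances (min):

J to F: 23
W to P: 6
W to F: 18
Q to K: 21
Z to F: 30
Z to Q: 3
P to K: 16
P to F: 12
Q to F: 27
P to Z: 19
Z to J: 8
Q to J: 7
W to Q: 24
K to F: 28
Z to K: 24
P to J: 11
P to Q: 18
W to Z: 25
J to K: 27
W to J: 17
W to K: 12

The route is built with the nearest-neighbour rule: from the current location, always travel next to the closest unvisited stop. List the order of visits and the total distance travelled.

Nearest-neighbour total = 97 min; route W → P → J → Q → Z → K → F → W.

At W the remaining stops are P 6, K 12, J 17, F 18, Q 24, Z 25; go to P.
At P the remaining stops are J 11, F 12, K 16, Q 18, Z 19; go to J.
At J the remaining stops are Q 7, Z 8, F 23, K 27; go to Q.
At Q the remaining stops are Z 3, K 21, F 27; go to Z.
At Z the remaining stops are K 24, F 30; go to K.
At K the remaining stops are F 28; go to F.
Return F→W: 18.
Total = 6 + 11 + 7 + 3 + 24 + 28 + 18 = 97.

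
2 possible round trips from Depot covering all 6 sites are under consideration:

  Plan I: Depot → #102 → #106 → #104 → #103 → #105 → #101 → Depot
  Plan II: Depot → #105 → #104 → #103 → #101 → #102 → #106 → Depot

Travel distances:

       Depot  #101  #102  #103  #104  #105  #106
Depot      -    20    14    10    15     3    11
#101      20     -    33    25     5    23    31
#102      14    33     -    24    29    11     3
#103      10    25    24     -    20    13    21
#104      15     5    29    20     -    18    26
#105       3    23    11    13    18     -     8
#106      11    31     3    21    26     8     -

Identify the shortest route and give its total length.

Shortest is Plan II, total 113.

Plan I: 14 + 3 + 26 + 20 + 13 + 23 + 20 = 119
Plan II: 3 + 18 + 20 + 25 + 33 + 3 + 11 = 113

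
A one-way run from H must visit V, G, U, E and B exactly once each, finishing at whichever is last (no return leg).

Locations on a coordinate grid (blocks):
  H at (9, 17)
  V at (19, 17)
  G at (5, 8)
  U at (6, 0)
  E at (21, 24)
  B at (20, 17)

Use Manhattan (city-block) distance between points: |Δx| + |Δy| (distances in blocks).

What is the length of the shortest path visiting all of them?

Minimum one-way distance = 60 blocks.

There are 5! = 120 possible orderings.
H → V → G → U → E → B: 10+23+9+39+8 = 89
H → V → G → U → B → E: 10+23+9+31+8 = 81
H → V → G → E → U → B: 10+23+32+39+31 = 135
H → V → G → E → B → U: 10+23+32+8+31 = 104
H → V → G → B → U → E: 10+23+24+31+39 = 127
H → V → G → B → E → U: 10+23+24+8+39 = 104
H → V → U → G → E → B: 10+30+9+32+8 = 89
H → V → U → G → B → E: 10+30+9+24+8 = 81
H → V → U → E → G → B: 10+30+39+32+24 = 135
H → V → U → E → B → G: 10+30+39+8+24 = 111
H → V → U → B → G → E: 10+30+31+24+32 = 127
H → V → U → B → E → G: 10+30+31+8+32 = 111
H → V → E → G → U → B: 10+9+32+9+31 = 91
H → V → E → G → B → U: 10+9+32+24+31 = 106
… (106 more)
H → V → E → B → G → U: 10+9+8+24+9 = 60  ← best
The minimum is 60.
One shortest path: H → V → E → B → G → U.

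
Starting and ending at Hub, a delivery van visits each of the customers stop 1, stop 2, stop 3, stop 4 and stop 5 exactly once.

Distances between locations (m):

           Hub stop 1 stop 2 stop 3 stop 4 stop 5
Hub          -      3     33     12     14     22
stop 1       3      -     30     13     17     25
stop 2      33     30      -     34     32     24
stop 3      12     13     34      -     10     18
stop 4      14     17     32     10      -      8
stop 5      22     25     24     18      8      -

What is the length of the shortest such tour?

87 m — the shortest possible round trip.

Hub - stop 1 - stop 2 - stop 3 - stop 4 - stop 5 - Hub: 3+30+34+10+8+22 = 107
Hub - stop 1 - stop 2 - stop 3 - stop 5 - stop 4 - Hub: 3+30+34+18+8+14 = 107
Hub - stop 1 - stop 2 - stop 4 - stop 3 - stop 5 - Hub: 3+30+32+10+18+22 = 115
Hub - stop 1 - stop 2 - stop 4 - stop 5 - stop 3 - Hub: 3+30+32+8+18+12 = 103
Hub - stop 1 - stop 2 - stop 5 - stop 3 - stop 4 - Hub: 3+30+24+18+10+14 = 99
Hub - stop 1 - stop 2 - stop 5 - stop 4 - stop 3 - Hub: 3+30+24+8+10+12 = 87
Hub - stop 1 - stop 3 - stop 2 - stop 4 - stop 5 - Hub: 3+13+34+32+8+22 = 112
Hub - stop 1 - stop 3 - stop 2 - stop 5 - stop 4 - Hub: 3+13+34+24+8+14 = 96
Hub - stop 1 - stop 3 - stop 4 - stop 2 - stop 5 - Hub: 3+13+10+32+24+22 = 104
Hub - stop 1 - stop 3 - stop 4 - stop 5 - stop 2 - Hub: 3+13+10+8+24+33 = 91
Hub - stop 1 - stop 3 - stop 5 - stop 2 - stop 4 - Hub: 3+13+18+24+32+14 = 104
Hub - stop 1 - stop 3 - stop 5 - stop 4 - stop 2 - Hub: 3+13+18+8+32+33 = 107
Hub - stop 1 - stop 4 - stop 2 - stop 3 - stop 5 - Hub: 3+17+32+34+18+22 = 126
Hub - stop 1 - stop 4 - stop 2 - stop 5 - stop 3 - Hub: 3+17+32+24+18+12 = 106
… (46 more)
The minimum is 87.
One optimal route: Hub → stop 1 → stop 2 → stop 5 → stop 4 → stop 3 → Hub (or its reverse).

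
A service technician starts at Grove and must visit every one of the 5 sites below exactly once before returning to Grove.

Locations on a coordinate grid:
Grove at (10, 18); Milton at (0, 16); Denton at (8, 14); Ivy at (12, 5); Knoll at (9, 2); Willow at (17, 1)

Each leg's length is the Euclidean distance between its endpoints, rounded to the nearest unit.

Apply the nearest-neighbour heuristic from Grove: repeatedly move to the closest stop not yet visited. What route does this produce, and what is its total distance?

Total distance 58 via the nearest-neighbour route Grove → Denton → Milton → Ivy → Knoll → Willow → Grove.

At Grove the remaining stops are Denton 4, Milton 10, Ivy 13, Knoll 16, Willow 18; go to Denton.
At Denton the remaining stops are Milton 8, Ivy 10, Knoll 12, Willow 16; go to Milton.
At Milton the remaining stops are Ivy 16, Knoll 17, Willow 23; go to Ivy.
At Ivy the remaining stops are Knoll 4, Willow 6; go to Knoll.
At Knoll the remaining stops are Willow 8; go to Willow.
Return Willow→Grove: 18.
Total = 4 + 8 + 16 + 4 + 8 + 18 = 58.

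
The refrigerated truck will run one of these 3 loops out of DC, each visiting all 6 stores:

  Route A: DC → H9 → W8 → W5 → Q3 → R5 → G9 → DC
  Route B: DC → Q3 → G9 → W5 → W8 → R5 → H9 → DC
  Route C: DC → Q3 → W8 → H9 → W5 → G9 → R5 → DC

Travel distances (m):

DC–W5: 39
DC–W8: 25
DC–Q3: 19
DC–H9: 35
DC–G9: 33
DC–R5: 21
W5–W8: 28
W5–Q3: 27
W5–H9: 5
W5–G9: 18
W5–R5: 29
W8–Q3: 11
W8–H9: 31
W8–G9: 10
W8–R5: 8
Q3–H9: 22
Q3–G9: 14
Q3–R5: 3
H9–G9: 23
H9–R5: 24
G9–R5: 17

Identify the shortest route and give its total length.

Route A: 35 + 31 + 28 + 27 + 3 + 17 + 33 = 174
Route B: 19 + 14 + 18 + 28 + 8 + 24 + 35 = 146
Route C: 19 + 11 + 31 + 5 + 18 + 17 + 21 = 122

122 m — Route C is the shortest.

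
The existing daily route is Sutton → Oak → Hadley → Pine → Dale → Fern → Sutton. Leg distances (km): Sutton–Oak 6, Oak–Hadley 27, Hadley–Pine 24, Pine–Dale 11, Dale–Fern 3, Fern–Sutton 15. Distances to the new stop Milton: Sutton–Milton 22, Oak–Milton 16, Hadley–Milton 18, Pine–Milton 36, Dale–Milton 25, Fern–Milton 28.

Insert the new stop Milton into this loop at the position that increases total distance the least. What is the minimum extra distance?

+7 km — insert Milton between Oak and Hadley.

Insertion cost between consecutive stops i–j is d(i,Milton) + d(Milton,j) − d(i,j):
  between Sutton and Oak: 22 + 16 − 6 = 32
  between Oak and Hadley: 16 + 18 − 27 = 7
  between Hadley and Pine: 18 + 36 − 24 = 30
  between Pine and Dale: 36 + 25 − 11 = 50
  between Dale and Fern: 25 + 28 − 3 = 50
  between Fern and Sutton: 28 + 22 − 15 = 35
Cheapest insertion is between Oak and Hadley, adding 7.
New total = 86 + 7 = 93.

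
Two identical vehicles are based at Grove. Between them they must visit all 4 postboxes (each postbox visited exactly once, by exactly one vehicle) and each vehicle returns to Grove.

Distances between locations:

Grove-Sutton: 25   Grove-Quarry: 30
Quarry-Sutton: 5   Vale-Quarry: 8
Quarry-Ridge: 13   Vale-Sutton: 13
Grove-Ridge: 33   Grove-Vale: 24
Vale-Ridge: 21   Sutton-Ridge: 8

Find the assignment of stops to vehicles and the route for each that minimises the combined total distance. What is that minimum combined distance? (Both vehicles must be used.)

124 — the smallest possible combined total.

Check every non-empty split of the stops between the two vehicles; for each half take its own optimal tour:
  {Vale} + {Quarry, Sutton, Ridge}: 48 + 76 = 124
  {Quarry} + {Vale, Sutton, Ridge}: 60 + 78 = 138
  {Vale, Quarry} + {Sutton, Ridge}: 62 + 66 = 128
  {Sutton} + {Vale, Quarry, Ridge}: 50 + 78 = 128
  {Vale, Sutton} + {Quarry, Ridge}: 62 + 76 = 138
  {Quarry, Sutton} + {Vale, Ridge}: 60 + 78 = 138
  … (7 splits in total)
Best: vehicle 1 Grove → Vale → Grove = 48; vehicle 2 Grove → Quarry → Sutton → Ridge → Grove = 76; combined 124.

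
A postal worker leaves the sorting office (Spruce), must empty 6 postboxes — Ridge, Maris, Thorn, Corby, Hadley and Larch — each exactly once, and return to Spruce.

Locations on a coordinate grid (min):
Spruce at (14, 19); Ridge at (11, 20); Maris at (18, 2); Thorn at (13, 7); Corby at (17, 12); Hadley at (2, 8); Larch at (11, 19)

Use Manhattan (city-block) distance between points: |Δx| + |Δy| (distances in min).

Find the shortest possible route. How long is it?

With 6 stops there are 6!/2 = 360 distinct round trips (a route and its reverse cost the same).
Spruce→Ridge→Maris→Thorn→Corby→Hadley→Larch→Spruce: 4+25+10+9+19+20+3 = 90
Spruce→Ridge→Maris→Thorn→Corby→Larch→Hadley→Spruce: 4+25+10+9+13+20+23 = 104
Spruce→Ridge→Maris→Thorn→Hadley→Corby→Larch→Spruce: 4+25+10+12+19+13+3 = 86
Spruce→Ridge→Maris→Thorn→Hadley→Larch→Corby→Spruce: 4+25+10+12+20+13+10 = 94
Spruce→Ridge→Maris→Thorn→Larch→Corby→Hadley→Spruce: 4+25+10+14+13+19+23 = 108
Spruce→Ridge→Maris→Thorn→Larch→Hadley→Corby→Spruce: 4+25+10+14+20+19+10 = 102
Spruce→Ridge→Maris→Corby→Thorn→Hadley→Larch→Spruce: 4+25+11+9+12+20+3 = 84
Spruce→Ridge→Maris→Corby→Thorn→Larch→Hadley→Spruce: 4+25+11+9+14+20+23 = 106
… (352 more)
Spruce→Ridge→Larch→Hadley→Thorn→Maris→Corby→Spruce: 4+1+20+12+10+11+10 = 68  ← best
The minimum is 68.
One optimal route: Spruce → Ridge → Larch → Hadley → Thorn → Maris → Corby → Spruce (or its reverse).

Shortest round trip = 68 min.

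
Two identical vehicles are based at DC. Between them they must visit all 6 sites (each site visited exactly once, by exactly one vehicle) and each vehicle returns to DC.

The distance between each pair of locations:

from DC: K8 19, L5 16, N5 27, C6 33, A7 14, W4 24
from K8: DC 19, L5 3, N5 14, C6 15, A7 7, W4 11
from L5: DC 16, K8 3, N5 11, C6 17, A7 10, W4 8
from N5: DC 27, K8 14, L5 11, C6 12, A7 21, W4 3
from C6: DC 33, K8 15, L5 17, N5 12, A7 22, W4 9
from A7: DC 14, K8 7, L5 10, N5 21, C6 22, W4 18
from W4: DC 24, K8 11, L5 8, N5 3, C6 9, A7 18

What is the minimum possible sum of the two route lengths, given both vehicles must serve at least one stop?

Minimum combined distance: 101.

Check every non-empty split of the stops between the two vehicles; for each half take its own optimal tour:
  {K8} + {L5, N5, C6, A7, W4}: 38 + 75 = 113
  {L5} + {K8, N5, C6, A7, W4}: 32 + 75 = 107
  {K8, L5} + {N5, C6, A7, W4}: 38 + 75 = 113
  {N5} + {K8, L5, C6, A7, W4}: 54 + 69 = 123
  {K8, N5} + {L5, C6, A7, W4}: 60 + 69 = 129
  {L5, N5} + {K8, C6, A7, W4}: 54 + 69 = 123
  … (31 splits in total)
  {A7} + {K8, L5, N5, C6, W4}: 28 + 73 = 101  ← best
Best: vehicle 1 DC → A7 → DC = 28; vehicle 2 DC → K8 → C6 → N5 → W4 → L5 → DC = 73; combined 101.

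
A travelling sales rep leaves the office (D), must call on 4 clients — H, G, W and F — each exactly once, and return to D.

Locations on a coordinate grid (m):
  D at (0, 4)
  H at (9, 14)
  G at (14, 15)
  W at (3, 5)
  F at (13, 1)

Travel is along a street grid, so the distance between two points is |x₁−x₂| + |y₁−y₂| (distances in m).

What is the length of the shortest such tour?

With 4 stops there are 4!/2 = 12 distinct round trips (a route and its reverse cost the same).
D - H - G - W - F - D: 19+6+21+14+16 = 76
D - H - G - F - W - D: 19+6+15+14+4 = 58
D - H - W - G - F - D: 19+15+21+15+16 = 86
D - H - W - F - G - D: 19+15+14+15+25 = 88
D - H - F - G - W - D: 19+17+15+21+4 = 76
D - H - F - W - G - D: 19+17+14+21+25 = 96
D - G - H - W - F - D: 25+6+15+14+16 = 76
D - G - H - F - W - D: 25+6+17+14+4 = 66
D - G - W - H - F - D: 25+21+15+17+16 = 94
D - G - F - H - W - D: 25+15+17+15+4 = 76
D - W - H - G - F - D: 4+15+6+15+16 = 56
D - W - G - H - F - D: 4+21+6+17+16 = 64
The minimum is 56.
One optimal route: D → W → H → G → F → D (or its reverse).

Shortest round trip = 56 m.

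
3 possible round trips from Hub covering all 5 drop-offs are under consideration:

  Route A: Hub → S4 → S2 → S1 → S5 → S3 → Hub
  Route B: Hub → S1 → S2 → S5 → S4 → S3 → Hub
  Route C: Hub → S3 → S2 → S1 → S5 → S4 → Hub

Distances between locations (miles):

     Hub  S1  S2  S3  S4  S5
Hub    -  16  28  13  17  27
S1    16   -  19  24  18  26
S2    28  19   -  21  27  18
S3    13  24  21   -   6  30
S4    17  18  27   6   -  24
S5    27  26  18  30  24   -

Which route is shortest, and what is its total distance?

Route A: 17 + 27 + 19 + 26 + 30 + 13 = 132
Route B: 16 + 19 + 18 + 24 + 6 + 13 = 96
Route C: 13 + 21 + 19 + 26 + 24 + 17 = 120

Shortest is Route B, total 96 miles.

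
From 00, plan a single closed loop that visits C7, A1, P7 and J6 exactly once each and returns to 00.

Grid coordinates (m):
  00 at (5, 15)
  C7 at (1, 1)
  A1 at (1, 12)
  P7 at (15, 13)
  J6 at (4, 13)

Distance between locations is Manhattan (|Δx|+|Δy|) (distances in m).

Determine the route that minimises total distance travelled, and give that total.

56 m — the shortest possible round trip.

00-C7-A1-P7-J6-00: 18+11+15+11+3 = 58
00-C7-A1-J6-P7-00: 18+11+4+11+12 = 56
00-C7-P7-A1-J6-00: 18+26+15+4+3 = 66
00-C7-P7-J6-A1-00: 18+26+11+4+7 = 66
00-C7-J6-A1-P7-00: 18+15+4+15+12 = 64
00-C7-J6-P7-A1-00: 18+15+11+15+7 = 66
00-A1-C7-P7-J6-00: 7+11+26+11+3 = 58
00-A1-C7-J6-P7-00: 7+11+15+11+12 = 56
00-A1-P7-C7-J6-00: 7+15+26+15+3 = 66
00-A1-J6-C7-P7-00: 7+4+15+26+12 = 64
00-P7-C7-A1-J6-00: 12+26+11+4+3 = 56
00-P7-A1-C7-J6-00: 12+15+11+15+3 = 56
The minimum is 56.
One optimal route: 00 → C7 → A1 → J6 → P7 → 00 (or its reverse).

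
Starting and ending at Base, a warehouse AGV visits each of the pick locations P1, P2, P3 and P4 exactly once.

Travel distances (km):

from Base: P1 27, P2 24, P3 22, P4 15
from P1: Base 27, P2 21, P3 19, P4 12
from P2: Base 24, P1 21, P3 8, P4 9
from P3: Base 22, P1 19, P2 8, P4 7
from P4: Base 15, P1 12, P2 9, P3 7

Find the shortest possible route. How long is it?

Shortest round trip = 78 km.

Base - P1 - P2 - P3 - P4 - Base: 27+21+8+7+15 = 78
Base - P1 - P2 - P4 - P3 - Base: 27+21+9+7+22 = 86
Base - P1 - P3 - P2 - P4 - Base: 27+19+8+9+15 = 78
Base - P1 - P3 - P4 - P2 - Base: 27+19+7+9+24 = 86
Base - P1 - P4 - P2 - P3 - Base: 27+12+9+8+22 = 78
Base - P1 - P4 - P3 - P2 - Base: 27+12+7+8+24 = 78
Base - P2 - P1 - P3 - P4 - Base: 24+21+19+7+15 = 86
Base - P2 - P1 - P4 - P3 - Base: 24+21+12+7+22 = 86
Base - P2 - P3 - P1 - P4 - Base: 24+8+19+12+15 = 78
Base - P2 - P4 - P1 - P3 - Base: 24+9+12+19+22 = 86
Base - P3 - P1 - P2 - P4 - Base: 22+19+21+9+15 = 86
Base - P3 - P2 - P1 - P4 - Base: 22+8+21+12+15 = 78
The minimum is 78.
One optimal route: Base → P1 → P2 → P3 → P4 → Base (or its reverse).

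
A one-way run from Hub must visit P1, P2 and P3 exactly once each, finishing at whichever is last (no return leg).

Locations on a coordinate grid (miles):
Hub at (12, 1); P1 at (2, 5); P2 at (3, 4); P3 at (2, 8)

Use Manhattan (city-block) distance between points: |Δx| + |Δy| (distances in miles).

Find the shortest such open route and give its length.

There are 3! = 6 possible orderings.
Hub→P1→P2→P3: 14+2+5 = 21
Hub→P1→P3→P2: 14+3+5 = 22
Hub→P2→P1→P3: 12+2+3 = 17
Hub→P2→P3→P1: 12+5+3 = 20
Hub→P3→P1→P2: 17+3+2 = 22
Hub→P3→P2→P1: 17+5+2 = 24
The minimum is 17.
One shortest path: Hub → P2 → P1 → P3.

Minimum one-way distance = 17 miles.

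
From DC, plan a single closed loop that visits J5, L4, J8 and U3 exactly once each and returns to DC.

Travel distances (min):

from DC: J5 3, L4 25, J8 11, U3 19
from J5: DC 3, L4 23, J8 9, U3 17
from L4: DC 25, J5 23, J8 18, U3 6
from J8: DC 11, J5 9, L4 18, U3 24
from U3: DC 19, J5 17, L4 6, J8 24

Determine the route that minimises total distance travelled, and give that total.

Shortest round trip = 55 min.

There are 12 distinct closed tours to check (reversals are equivalent).
DC-J5-L4-J8-U3-DC: 3+23+18+24+19 = 87
DC-J5-L4-U3-J8-DC: 3+23+6+24+11 = 67
DC-J5-J8-L4-U3-DC: 3+9+18+6+19 = 55
DC-J5-J8-U3-L4-DC: 3+9+24+6+25 = 67
DC-J5-U3-L4-J8-DC: 3+17+6+18+11 = 55
DC-J5-U3-J8-L4-DC: 3+17+24+18+25 = 87
DC-L4-J5-J8-U3-DC: 25+23+9+24+19 = 100
DC-L4-J5-U3-J8-DC: 25+23+17+24+11 = 100
DC-L4-J8-J5-U3-DC: 25+18+9+17+19 = 88
DC-L4-U3-J5-J8-DC: 25+6+17+9+11 = 68
DC-J8-J5-L4-U3-DC: 11+9+23+6+19 = 68
DC-J8-L4-J5-U3-DC: 11+18+23+17+19 = 88
The minimum is 55.
One optimal route: DC → J5 → J8 → L4 → U3 → DC (or its reverse).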